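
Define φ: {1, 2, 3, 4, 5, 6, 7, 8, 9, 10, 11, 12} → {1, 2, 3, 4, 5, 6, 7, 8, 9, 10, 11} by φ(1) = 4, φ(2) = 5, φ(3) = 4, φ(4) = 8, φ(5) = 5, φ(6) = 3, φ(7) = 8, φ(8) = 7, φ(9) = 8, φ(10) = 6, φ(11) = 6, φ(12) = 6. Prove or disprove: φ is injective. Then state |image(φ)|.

6

φ(1) = 4 = φ(3) with 1 ≠ 3, so φ is not injective.
The image of φ is {3, 4, 5, 6, 7, 8}, which has 6 elements.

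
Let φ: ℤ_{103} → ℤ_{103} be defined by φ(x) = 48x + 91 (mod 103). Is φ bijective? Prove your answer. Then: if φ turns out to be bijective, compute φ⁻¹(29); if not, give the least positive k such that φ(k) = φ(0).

If φ(x_1) = φ(x_2), then 48x_1 ≡ 48x_2 (mod 103). Because gcd(48, 103) = 1, we may cancel 48 to get x_1 ≡ x_2 (mod 103).
We now compute 48⁻¹ mod 103 explicitly. Euclid's algorithm: 103 = 2·48 + 7, 48 = 6·7 + 6, 7 = 1·6 + 1; back-substituting gives 1 = 88·48 − 41·103, so 48⁻¹ ≡ 88 (mod 103).
For any y ∈ ℤ_{103}, x = 88(y − 91) mod 103 satisfies φ(x) = 48·88(y − 91) + 91 ≡ y (since 48·88 ≡ 1 mod 103). So every y has a preimage.
Therefore φ is bijective.
Since φ is bijective, we compute φ⁻¹(29): solve 48x + 91 ≡ 29 (mod 103), i.e. 48x ≡ 41 (mod 103).
Multiplying by 48⁻¹ = 88 gives x ≡ 88·41 = 3608 = 35·103 + 3 ≡ 3 (mod 103).
Check: φ(3) = 48·3 + 91 = 235 = 2·103 + 29 ≡ 29 (mod 103).

3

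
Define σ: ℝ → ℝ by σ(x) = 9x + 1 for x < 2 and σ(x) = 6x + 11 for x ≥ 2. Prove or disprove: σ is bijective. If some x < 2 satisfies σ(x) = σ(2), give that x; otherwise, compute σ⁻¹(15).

14/9

Both pieces are strictly increasing (slopes 9 and 6), so each is injective on its own interval.
The left piece maps (−∞, 2) onto (−∞, 19); the right piece maps [2, ∞) onto [23, ∞).
The images leave a gap (19 has no preimage), so σ is not surjective, hence not bijective.
Because the two images are disjoint, no x < 2 has σ(x) = σ(2), so we compute σ⁻¹(15): 15 lies in (−∞, 19), so solve 9x + 1 = 15: x = (15 − 1)/9 = 14/9.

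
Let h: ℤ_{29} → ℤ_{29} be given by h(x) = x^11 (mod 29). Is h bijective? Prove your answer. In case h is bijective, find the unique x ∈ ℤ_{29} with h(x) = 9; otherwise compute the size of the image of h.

Since 29 is prime, the nonzero elements of ℤ_{29} form a cyclic group of order 28.
As gcd(11, 28) = 1, raising to the 11th power is a bijection on this group: if a^11 ≡ b^11 then (ab^{−1})^11 = 1, and the only element of order dividing gcd(11, 28) = 1 is 1, so a = b.
With h(0) = 0 this makes h injective on all of ℤ_{29}, hence bijective (finite equal-size domain and codomain). In particular h is bijective.
Since h is bijective, we find the preimage of 9. The inverse of x ↦ x^11 on (ℤ_{29})^× is x ↦ x^23, because 11·23 = 253 = 9·28 + 1 ≡ 1 (mod 28) and x^{28} = 1 for x ≠ 0 (Fermat). So h⁻¹(9) = 9^23 mod 29.
Repeated squaring mod 29: 9^1 ≡ 9, 9^2 ≡ 9² = 81 ≡ 23, 9^4 ≡ 23² = 529 ≡ 7, 9^8 ≡ 7² = 49 ≡ 20, 9^16 ≡ 20² = 400 ≡ 23. Since 23 = 16 + 4 + 2 + 1, 9^23 ≡ 23·7·23·9: 23·7 = 161 ≡ 16, then 16·23 = 368 ≡ 20, then 20·9 = 180 ≡ 6. So 9^23 ≡ 6 (mod 29).
Hence h⁻¹(9) = 6.

6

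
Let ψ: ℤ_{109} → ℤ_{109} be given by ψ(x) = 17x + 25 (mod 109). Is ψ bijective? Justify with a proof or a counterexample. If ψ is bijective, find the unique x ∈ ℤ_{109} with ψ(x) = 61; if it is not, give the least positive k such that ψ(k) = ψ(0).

Recall that ψ is injective if ψ(a) = ψ(b) implies a = b.
If ψ(a) = ψ(b), then 17a ≡ 17b (mod 109). Because gcd(17, 109) = 1, we may cancel 17 to get a ≡ b (mod 109).
We now compute 17⁻¹ mod 109 explicitly. Euclid's algorithm: 109 = 6·17 + 7, 17 = 2·7 + 3, 7 = 2·3 + 1; back-substituting gives 1 = 77·17 − 12·109, so 17⁻¹ ≡ 77 (mod 109).
For any y ∈ ℤ_{109}, x = 77(y − 25) mod 109 satisfies ψ(x) = 17·77(y − 25) + 25 ≡ y (since 17·77 ≡ 1 mod 109). So every y has a preimage.
So ψ is bijective.
Since ψ is bijective, we find ψ⁻¹(61): we need 17x ≡ 61 − 25 ≡ 36 (mod 109). Using 17⁻¹ = 77: x ≡ 77·36 = 2772 = 25·109 + 47, so x = 47.
Check: ψ(47) = 17·47 + 25 = 824 = 7·109 + 61 ≡ 61 (mod 109).

47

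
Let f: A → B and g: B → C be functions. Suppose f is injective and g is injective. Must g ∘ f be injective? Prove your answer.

Suppose (g ∘ f)(a) = (g ∘ f)(b), i.e. g(f(a)) = g(f(b)).
Since g is injective, f(a) = f(b). Since f is injective, a = b. Therefore g ∘ f is injective.

injective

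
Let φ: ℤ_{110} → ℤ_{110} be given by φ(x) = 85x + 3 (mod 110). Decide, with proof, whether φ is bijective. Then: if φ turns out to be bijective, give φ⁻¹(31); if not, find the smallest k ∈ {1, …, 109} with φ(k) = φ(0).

By definition, φ is injective if φ(u) = φ(v) implies u = v.
We have gcd(85, 110) = 5 > 1. Taking u = 0 and v = 22: φ(0) = 3 and φ(22) = 85·22 + 3 = 1873 ≡ 3 (mod 110).
So φ(0) = φ(22) while 0 ≠ 22, thus φ is not injective, hence not bijective.
Since φ is not bijective, we find the least positive k with φ(k) = φ(0): this means 85k ≡ 0 (mod 110), i.e. 110 ∣ 85k. Since gcd(85, 110) = 5, dividing through by 5 this holds exactly when 22 ∣ 17k, and as gcd(17, 22) = 1, exactly when 22 ∣ k.
The smallest positive such k is 22.

22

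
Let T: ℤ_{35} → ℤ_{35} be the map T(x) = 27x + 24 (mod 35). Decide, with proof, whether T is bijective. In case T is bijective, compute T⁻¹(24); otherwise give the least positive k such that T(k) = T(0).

0

Suppose T(u) = T(v) in ℤ_{35}. Then 27u + 24 ≡ 27v + 24 (mod 35), thus 27(u − v) ≡ 0 (mod 35).
Since gcd(27, 35) = 1, 27 is invertible modulo 35, thus u − v ≡ 0 (mod 35), i.e. u = v.
We now compute 27⁻¹ mod 35 explicitly. Euclid's algorithm: 35 = 1·27 + 8, 27 = 3·8 + 3, 8 = 2·3 + 2, 3 = 1·2 + 1; back-substituting gives 1 = 13·27 − 10·35, so 27⁻¹ ≡ 13 (mod 35).
Then y ↦ 13(y − 24) is a two-sided inverse to T, so every y ∈ ℤ_{35} has a preimage.
So T is bijective.
Since T is bijective, we compute T⁻¹(24): solve 27x + 24 ≡ 24 (mod 35), i.e. 27x ≡ 0 (mod 35).
Multiplying by 27⁻¹ = 13 gives x ≡ 13·0 = 0 ≡ 0 (mod 35).
Check: T(0) = 27·0 + 24 = 24 ≡ 24 (mod 35).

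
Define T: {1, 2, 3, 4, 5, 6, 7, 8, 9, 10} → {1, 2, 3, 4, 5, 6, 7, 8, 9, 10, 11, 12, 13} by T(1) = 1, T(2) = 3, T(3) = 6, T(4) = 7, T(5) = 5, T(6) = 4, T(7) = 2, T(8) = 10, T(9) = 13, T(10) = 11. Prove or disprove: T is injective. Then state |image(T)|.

The values T(1), …, T(10) are 1, 3, 6, 7, 5, 4, 2, 10, 13, 11 — all distinct.
So T(s) = T(t) only when s = t, and T is injective.
The image of T is {1, 2, 3, 4, 5, 6, 7, 10, 11, 13}, which has 10 elements.

10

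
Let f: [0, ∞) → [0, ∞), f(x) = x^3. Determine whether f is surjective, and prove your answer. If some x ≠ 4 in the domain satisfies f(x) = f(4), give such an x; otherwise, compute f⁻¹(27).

3

For any y ∈ [0, ∞), x = y^{1/3} ∈ [0, ∞) gives f(x) = y, so f is surjective.
Since x ↦ x^3 is strictly increasing on [0, ∞), it is injective there, so no x ≠ 4 in the domain has f(x) = f(4). We therefore compute f⁻¹(27) = 27^{1/3} = 3 (indeed 3^3 = 27).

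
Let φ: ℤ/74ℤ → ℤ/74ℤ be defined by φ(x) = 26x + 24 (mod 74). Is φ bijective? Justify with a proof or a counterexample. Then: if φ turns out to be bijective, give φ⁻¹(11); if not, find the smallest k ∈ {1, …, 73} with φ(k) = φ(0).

37

We have gcd(26, 74) = 2 > 1. Taking a = 0 and b = 37: φ(0) = 24 and φ(37) = 26·37 + 24 = 986 ≡ 24 (mod 74).
So φ(0) = φ(37) while 0 ≠ 37, thus φ is not injective, hence not bijective.
Since φ is not bijective, we find the least positive k with φ(k) = φ(0): this means 26k ≡ 0 (mod 74), i.e. 74 ∣ 26k. Since gcd(26, 74) = 2, dividing through by 2 this holds exactly when 37 ∣ 13k, and as gcd(13, 37) = 1, exactly when 37 ∣ k.
The smallest positive such k is 37.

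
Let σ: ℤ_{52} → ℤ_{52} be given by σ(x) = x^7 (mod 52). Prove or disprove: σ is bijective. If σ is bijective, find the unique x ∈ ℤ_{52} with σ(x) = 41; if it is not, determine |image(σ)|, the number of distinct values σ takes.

σ(0) = 0^7 = 0.
σ(26): Repeated squaring mod 52: 26^1 ≡ 26, 26^2 ≡ 26² = 676 ≡ 0, 26^4 ≡ 0² = 0. Since 7 = 4 + 2 + 1, 26^7 ≡ 0·0·26: 0·0 = 0, then 0·26 = 0. So 26^7 ≡ 0 (mod 52).
So σ(0) = σ(26) = 0 while 0 ≠ 26, therefore σ is not injective, hence not bijective.
Since σ is not bijective, we determine |image(σ)|. Computing x^7 mod 52 for each x (by repeated squaring, reducing mod 52 at every step), the values σ(0), σ(1), …, σ(51) are: 0, 1, 24, 3, 4, 21, 20, 19, 44, 9, 36, 15, 12, 13, 40, 11, 16, 17, 8, 7, 32, 5, 48, 23, 28, 25, 0, 27, 24, 29, 4, 47, 20, 45, 44, 35, 36, 41, 12, 39, 40, 37, 16, 43, 8, 33, 32, 31, 48, 49, 28, 51.
The distinct values are {0, 1, 3, 4, 5, 7, 8, 9, 11, 12, 13, 15, 16, 17, 19, 20, 21, 23, 24, 25, 27, 28, 29, 31, 32, 33, 35, 36, 37, 39, 40, 41, 43, 44, 45, 47, 48, 49, 51}; there are 39 of them.

39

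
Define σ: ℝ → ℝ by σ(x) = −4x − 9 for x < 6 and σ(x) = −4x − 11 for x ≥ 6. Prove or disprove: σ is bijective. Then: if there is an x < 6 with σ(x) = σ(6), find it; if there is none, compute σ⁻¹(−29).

5

Both pieces are strictly decreasing (slopes −4 and −4), so each is injective on its own interval.
The left piece maps (−∞, 6) onto (−33, ∞); the right piece maps [6, ∞) onto (−∞, −35].
The images leave a gap (−33 has no preimage), so σ is not surjective, hence not bijective.
Because the two images are disjoint, no x < 6 has σ(x) = σ(6), so we compute σ⁻¹(−29): −29 lies in (−33, ∞), so solve −4x − 9 = −29: x = (−29 + 9)/(−4) = 5.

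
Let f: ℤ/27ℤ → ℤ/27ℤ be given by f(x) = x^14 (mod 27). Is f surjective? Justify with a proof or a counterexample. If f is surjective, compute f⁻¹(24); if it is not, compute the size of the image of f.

f(0) = 0^14 = 0.
f(3): Repeated squaring mod 27: 3^1 ≡ 3, 3^2 ≡ 3² = 9, 3^4 ≡ 9² = 81 ≡ 0, 3^8 ≡ 0² = 0. Since 14 = 8 + 4 + 2, 3^14 ≡ 0·0·9: 0·0 = 0, then 0·9 = 0. So 3^14 ≡ 0 (mod 27).
So f(0) = f(3) = 0 while 0 ≠ 3, therefore f is not injective.
A non-injective map from the 27-element set ℤ/27ℤ to itself takes at most 26 distinct values, so it cannot be surjective. So f is not surjective.
Since f is not surjective, we determine |image(f)|. Computing x^14 mod 27 for each x (by repeated squaring, reducing mod 27 at every step), the values f(0), f(1), …, f(26) are: 0, 1, 22, 0, 25, 7, 0, 13, 10, 0, 19, 4, 0, 16, 16, 0, 4, 19, 0, 10, 13, 0, 7, 25, 0, 22, 1.
The distinct values are {0, 1, 4, 7, 10, 13, 16, 19, 22, 25}; there are 10 of them.

10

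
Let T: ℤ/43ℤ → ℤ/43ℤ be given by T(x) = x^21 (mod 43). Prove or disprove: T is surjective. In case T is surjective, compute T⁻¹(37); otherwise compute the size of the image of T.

T(2): Repeated squaring mod 43: 2^1 ≡ 2, 2^2 ≡ 2² = 4, 2^4 ≡ 4² = 16, 2^8 ≡ 16² = 256 ≡ 41, 2^16 ≡ 41² = 1681 ≡ 4. Since 21 = 16 + 4 + 1, 2^21 ≡ 4·16·2: 4·16 = 64 ≡ 21, then 21·2 = 42. So 2^21 ≡ 42 (mod 43).
T(3): Repeated squaring mod 43: 3^1 ≡ 3, 3^2 ≡ 3² = 9, 3^4 ≡ 9² = 81 ≡ 38, 3^8 ≡ 38² = 1444 ≡ 25, 3^16 ≡ 25² = 625 ≡ 23. Since 21 = 16 + 4 + 1, 3^21 ≡ 23·38·3: 23·38 = 874 ≡ 14, then 14·3 = 42. So 3^21 ≡ 42 (mod 43).
So T(2) = T(3) = 42 while 2 ≠ 3, thus T is not injective.
A non-injective map from the 43-element set ℤ/43ℤ to itself takes at most 42 distinct values, so it cannot be surjective. So T is not surjective.
Since T is not surjective, we determine |image(T)|. Computing x^21 mod 43 for each x (by repeated squaring, reducing mod 43 at every step), the values T(0), T(1), …, T(42) are: 0, 1, 42, 42, 1, 42, 1, 42, 42, 1, 1, 1, 42, 1, 1, 1, 1, 1, 42, 42, 42, 1, 42, 1, 1, 1, 42, 42, 42, 42, 42, 1, 42, 42, 42, 1, 1, 42, 1, 42, 1, 1, 42.
The distinct values are {0, 1, 42}; there are 3 of them.

3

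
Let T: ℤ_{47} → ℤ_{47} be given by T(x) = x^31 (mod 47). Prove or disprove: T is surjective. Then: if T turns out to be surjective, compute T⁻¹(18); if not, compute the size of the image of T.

4

Since 47 is prime, the nonzero elements of ℤ_{47} form a cyclic group of order 46.
As gcd(31, 46) = 1, raising to the 31st power is a bijection on this group: if u^31 ≡ v^31 then (uv^{−1})^31 = 1, and the only element of order dividing gcd(31, 46) = 1 is 1, so u = v.
With T(0) = 0 this makes T injective on all of ℤ_{47}, hence bijective (finite equal-size domain and codomain). In particular T is surjective.
Since T is surjective, we find the preimage of 18. The inverse of x ↦ x^31 on (ℤ_{47})^× is x ↦ x^3, because 31·3 = 93 = 2·46 + 1 ≡ 1 (mod 46) and x^{46} = 1 for x ≠ 0 (Fermat). So T⁻¹(18) = 18^3 mod 47.
Repeated squaring mod 47: 18^1 ≡ 18, 18^2 ≡ 18² = 324 ≡ 42. Since 3 = 2 + 1, 18^3 ≡ 42·18: 42·18 = 756 ≡ 4. So 18^3 ≡ 4 (mod 47).
Hence T⁻¹(18) = 4.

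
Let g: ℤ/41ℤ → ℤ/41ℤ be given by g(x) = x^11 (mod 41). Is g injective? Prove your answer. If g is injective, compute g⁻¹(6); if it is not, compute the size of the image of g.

28

Since 41 is prime, the nonzero elements of ℤ/41ℤ form a cyclic group of order 40.
As gcd(11, 40) = 1, raising to the 11th power is a bijection on this group: if a^11 ≡ b^11 then (ab^{−1})^11 = 1, and the only element of order dividing gcd(11, 40) = 1 is 1, so a = b.
With g(0) = 0 this makes g injective on all of ℤ/41ℤ, hence bijective (finite equal-size domain and codomain). In particular g is injective.
Since g is injective, we find the preimage of 6. The inverse of x ↦ x^11 on (ℤ/41ℤ)^× is x ↦ x^11, because 11·11 = 121 = 3·40 + 1 ≡ 1 (mod 40) and x^{40} = 1 for x ≠ 0 (Fermat). So g⁻¹(6) = 6^11 mod 41.
Repeated squaring mod 41: 6^1 ≡ 6, 6^2 ≡ 6² = 36, 6^4 ≡ 36² = 1296 ≡ 25, 6^8 ≡ 25² = 625 ≡ 10. Since 11 = 8 + 2 + 1, 6^11 ≡ 10·36·6: 10·36 = 360 ≡ 32, then 32·6 = 192 ≡ 28. So 6^11 ≡ 28 (mod 41).
Hence g⁻¹(6) = 28.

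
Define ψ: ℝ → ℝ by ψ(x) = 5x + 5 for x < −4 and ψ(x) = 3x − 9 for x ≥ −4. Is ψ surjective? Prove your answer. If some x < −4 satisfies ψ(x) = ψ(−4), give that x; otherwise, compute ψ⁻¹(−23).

-26/5

Both pieces are strictly increasing (slopes 5 and 3), so each is injective on its own interval.
The left piece maps (−∞, −4) onto (−∞, −15); the right piece maps [−4, ∞) onto [−21, ∞).
The union (−∞, −15) ∪ [−21, ∞) covers ℝ, so ψ is surjective.
For the follow-up: the images overlap, so an x < −4 with ψ(x) = ψ(−4) exists. ψ(−4) = −21; solving 5x + 5 = −21 for x < −4 gives x = (−21 − 5)/5 = −26/5.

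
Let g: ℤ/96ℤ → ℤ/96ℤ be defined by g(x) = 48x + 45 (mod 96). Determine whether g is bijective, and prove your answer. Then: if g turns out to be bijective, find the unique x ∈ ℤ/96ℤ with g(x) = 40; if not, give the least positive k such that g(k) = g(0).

We have gcd(48, 96) = 48 > 1. Taking a = 0 and b = 2: g(0) = 45 and g(2) = 48·2 + 45 = 141 ≡ 45 (mod 96).
So g(0) = g(2) while 0 ≠ 2, therefore g is not injective, hence not bijective.
Since g is not bijective, we find the least positive k with g(k) = g(0): this means 48k ≡ 0 (mod 96), i.e. 96 ∣ 48k. Since gcd(48, 96) = 48, dividing through by 48 this holds exactly when 2 ∣ k.
The smallest positive such k is 2.

2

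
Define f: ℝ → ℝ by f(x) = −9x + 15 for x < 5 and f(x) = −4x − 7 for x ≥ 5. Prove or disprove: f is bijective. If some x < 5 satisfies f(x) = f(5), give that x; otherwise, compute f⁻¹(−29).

Both pieces are strictly decreasing (slopes −9 and −4), so each is injective on its own interval.
The left piece maps (−∞, 5) onto (−30, ∞); the right piece maps [5, ∞) onto (−∞, −27].
These images overlap. In particular f(5) = −27 (right piece), and solving −9x + 15 = −27 on the left piece gives x = 14/3 < 5.
So f(14/3) = f(5) with 14/3 ≠ 5, and f is not injective, hence not bijective. This x = 14/3 is the requested value below 5.

14/3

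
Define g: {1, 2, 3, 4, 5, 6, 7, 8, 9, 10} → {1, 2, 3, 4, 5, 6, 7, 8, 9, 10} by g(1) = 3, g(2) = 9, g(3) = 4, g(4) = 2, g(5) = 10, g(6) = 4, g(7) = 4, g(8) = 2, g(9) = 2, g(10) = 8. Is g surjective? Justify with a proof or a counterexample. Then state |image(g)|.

No element maps to 1, so g is not surjective.
The image of g is {2, 3, 4, 8, 9, 10}, which has 6 elements.

6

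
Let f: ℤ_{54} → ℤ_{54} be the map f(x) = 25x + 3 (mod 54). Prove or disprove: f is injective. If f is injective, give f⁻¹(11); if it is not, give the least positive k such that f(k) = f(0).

50

By definition, injectivity means: for all s, t in the domain, f(s) = f(t) implies s = t.
If f(s) = f(t), then 25s ≡ 25t (mod 54). Because gcd(25, 54) = 1, we may cancel 25 to get s ≡ t (mod 54).
Hence f is injective.
We now compute 25⁻¹ mod 54 explicitly. Euclid's algorithm: 54 = 2·25 + 4, 25 = 6·4 + 1; back-substituting gives 1 = 13·25 − 6·54, so 25⁻¹ ≡ 13 (mod 54).
Since f is injective, we compute f⁻¹(11): solve 25x + 3 ≡ 11 (mod 54), i.e. 25x ≡ 8 (mod 54).
Multiplying by 25⁻¹ = 13 gives x ≡ 13·8 = 104 = 1·54 + 50 ≡ 50 (mod 54).
Check: f(50) = 25·50 + 3 = 1253 = 23·54 + 11 ≡ 11 (mod 54).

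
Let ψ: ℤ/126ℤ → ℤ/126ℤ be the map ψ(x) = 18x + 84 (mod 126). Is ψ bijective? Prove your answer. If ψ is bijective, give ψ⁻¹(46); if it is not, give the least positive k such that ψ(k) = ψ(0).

7

We have gcd(18, 126) = 18 > 1. Taking u = 0 and v = 7: ψ(0) = 84 and ψ(7) = 18·7 + 84 = 210 ≡ 84 (mod 126).
So ψ(0) = ψ(7) while 0 ≠ 7, thus ψ is not injective, hence not bijective.
Since ψ is not bijective, we find the least positive k with ψ(k) = ψ(0): this means 18k ≡ 0 (mod 126), i.e. 126 ∣ 18k. Since gcd(18, 126) = 18, dividing through by 18 this holds exactly when 7 ∣ k.
The smallest positive such k is 7.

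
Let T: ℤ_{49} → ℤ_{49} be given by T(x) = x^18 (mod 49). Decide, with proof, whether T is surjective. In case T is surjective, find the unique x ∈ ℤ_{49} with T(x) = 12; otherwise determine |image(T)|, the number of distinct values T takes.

T(3): Repeated squaring mod 49: 3^1 ≡ 3, 3^2 ≡ 3² = 9, 3^4 ≡ 9² = 81 ≡ 32, 3^8 ≡ 32² = 1024 ≡ 44, 3^16 ≡ 44² = 1936 ≡ 25. Since 18 = 16 + 2, 3^18 ≡ 25·9: 25·9 = 225 ≡ 29. So 3^18 ≡ 29 (mod 49).
T(5): Repeated squaring mod 49: 5^1 ≡ 5, 5^2 ≡ 5² = 25, 5^4 ≡ 25² = 625 ≡ 37, 5^8 ≡ 37² = 1369 ≡ 46, 5^16 ≡ 46² = 2116 ≡ 9. Since 18 = 16 + 2, 5^18 ≡ 9·25: 9·25 = 225 ≡ 29. So 5^18 ≡ 29 (mod 49).
So T(3) = T(5) = 29 while 3 ≠ 5, so T is not injective.
A non-injective map from the 49-element set ℤ_{49} to itself takes at most 48 distinct values, so it cannot be surjective. Therefore T is not surjective.
Since T is not surjective, we determine |image(T)|. Computing x^18 mod 49 for each x (by repeated squaring, reducing mod 49 at every step), the values T(0), T(1), …, T(48) are: 0, 1, 43, 29, 36, 29, 22, 0, 29, 8, 22, 43, 15, 43, 0, 8, 22, 15, 1, 1, 15, 0, 36, 36, 8, 8, 36, 36, 0, 15, 1, 1, 15, 22, 8, 0, 43, 15, 43, 22, 8, 29, 0, 22, 29, 36, 29, 43, 1.
The distinct values are {0, 1, 8, 15, 22, 29, 36, 43}; there are 8 of them.

8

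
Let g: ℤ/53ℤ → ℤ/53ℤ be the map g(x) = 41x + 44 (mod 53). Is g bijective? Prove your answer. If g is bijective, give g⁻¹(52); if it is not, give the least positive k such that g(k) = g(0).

Recall that injectivity means: for all s, t in the domain, g(s) = g(t) implies s = t.
If g(s) = g(t), then 41s ≡ 41t (mod 53). Because gcd(41, 53) = 1, we may cancel 41 to get s ≡ t (mod 53).
We now compute 41⁻¹ mod 53 explicitly. Euclid's algorithm: 53 = 1·41 + 12, 41 = 3·12 + 5, 12 = 2·5 + 2, 5 = 2·2 + 1; back-substituting gives 1 = 22·41 − 17·53, so 41⁻¹ ≡ 22 (mod 53).
Then y ↦ 22(y − 44) is a two-sided inverse to g, so every y ∈ ℤ/53ℤ has a preimage.
Thus g is bijective.
Since g is bijective, we compute g⁻¹(52): solve 41x + 44 ≡ 52 (mod 53), i.e. 41x ≡ 8 (mod 53).
Multiplying by 41⁻¹ = 22 gives x ≡ 22·8 = 176 = 3·53 + 17 ≡ 17 (mod 53).
Check: g(17) = 41·17 + 44 = 741 = 13·53 + 52 ≡ 52 (mod 53).

17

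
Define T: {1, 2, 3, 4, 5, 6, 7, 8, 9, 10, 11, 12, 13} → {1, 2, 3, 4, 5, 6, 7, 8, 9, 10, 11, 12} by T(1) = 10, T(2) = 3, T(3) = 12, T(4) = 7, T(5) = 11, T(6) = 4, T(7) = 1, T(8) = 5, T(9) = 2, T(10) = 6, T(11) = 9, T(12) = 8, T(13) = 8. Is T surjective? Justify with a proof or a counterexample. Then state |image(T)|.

12

Every element of the codomain has a preimage: 1 = T(7), 2 = T(9), 3 = T(2), 4 = T(6), 5 = T(8), 6 = T(10), 7 = T(4), 8 = T(12), 9 = T(11), 10 = T(1), 11 = T(5), 12 = T(3).
Thus T is surjective.
The image of T is {1, 2, 3, 4, 5, 6, 7, 8, 9, 10, 11, 12}, which has 12 elements.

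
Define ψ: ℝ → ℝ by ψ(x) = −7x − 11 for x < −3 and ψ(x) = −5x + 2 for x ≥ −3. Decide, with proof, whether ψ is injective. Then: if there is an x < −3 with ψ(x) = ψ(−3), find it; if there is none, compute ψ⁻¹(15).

Both pieces are strictly decreasing (slopes −7 and −5), so each is injective on its own interval.
The left piece maps (−∞, −3) onto (10, ∞); the right piece maps [−3, ∞) onto (−∞, 17].
These images overlap. In particular ψ(−3) = 17 (right piece), and solving −7x − 11 = 17 on the left piece gives x = −4 < −3.
So ψ(−4) = ψ(−3) with −4 ≠ −3, and ψ is not injective. This x = −4 is the requested value below −3.

-4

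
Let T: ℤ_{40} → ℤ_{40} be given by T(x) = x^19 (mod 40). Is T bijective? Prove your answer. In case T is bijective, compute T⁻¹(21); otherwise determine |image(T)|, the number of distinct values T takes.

T(0) = 0^19 = 0.
T(10): Repeated squaring mod 40: 10^1 ≡ 10, 10^2 ≡ 10² = 100 ≡ 20, 10^4 ≡ 20² = 400 ≡ 0, 10^8 ≡ 0² = 0, 10^16 ≡ 0² = 0. Since 19 = 16 + 2 + 1, 10^19 ≡ 0·20·10: 0·20 = 0, then 0·10 = 0. So 10^19 ≡ 0 (mod 40).
So T(0) = T(10) = 0 while 0 ≠ 10, therefore T is not injective, hence not bijective.
Since T is not bijective, we determine |image(T)|. Computing x^19 mod 40 for each x (by repeated squaring, reducing mod 40 at every step), the values T(0), T(1), …, T(39) are: 0, 1, 8, 27, 24, 5, 16, 23, 32, 9, 0, 11, 8, 37, 24, 15, 16, 33, 32, 19, 0, 21, 8, 7, 24, 25, 16, 3, 32, 29, 0, 31, 8, 17, 24, 35, 16, 13, 32, 39.
The distinct values are {0, 1, 3, 5, 7, 8, 9, 11, 13, 15, 16, 17, 19, 21, 23, 24, 25, 27, 29, 31, 32, 33, 35, 37, 39}; there are 25 of them.

25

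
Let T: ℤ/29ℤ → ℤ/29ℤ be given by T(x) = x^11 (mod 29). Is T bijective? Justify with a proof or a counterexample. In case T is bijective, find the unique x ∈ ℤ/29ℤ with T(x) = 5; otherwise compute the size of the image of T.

Since 29 is prime, the nonzero elements of ℤ/29ℤ form a cyclic group of order 28.
As gcd(11, 28) = 1, raising to the 11th power is a bijection on this group: if x_1^11 ≡ x_2^11 then (x_1x_2^{−1})^11 = 1, and the only element of order dividing gcd(11, 28) = 1 is 1, so x_1 = x_2.
With T(0) = 0 this makes T injective on all of ℤ/29ℤ, hence bijective (finite equal-size domain and codomain). In particular T is bijective.
Since T is bijective, we find the preimage of 5. The inverse of x ↦ x^11 on (ℤ/29ℤ)^× is x ↦ x^23, because 11·23 = 253 = 9·28 + 1 ≡ 1 (mod 28) and x^{28} = 1 for x ≠ 0 (Fermat). So T⁻¹(5) = 5^23 mod 29.
Repeated squaring mod 29: 5^1 ≡ 5, 5^2 ≡ 5² = 25, 5^4 ≡ 25² = 625 ≡ 16, 5^8 ≡ 16² = 256 ≡ 24, 5^16 ≡ 24² = 576 ≡ 25. Since 23 = 16 + 4 + 2 + 1, 5^23 ≡ 25·16·25·5: 25·16 = 400 ≡ 23, then 23·25 = 575 ≡ 24, then 24·5 = 120 ≡ 4. So 5^23 ≡ 4 (mod 29).
Hence T⁻¹(5) = 4.

4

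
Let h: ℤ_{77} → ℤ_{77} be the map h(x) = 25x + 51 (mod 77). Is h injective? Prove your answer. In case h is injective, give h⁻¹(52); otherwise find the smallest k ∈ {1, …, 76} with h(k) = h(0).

37

Suppose h(x_1) = h(x_2) in ℤ_{77}. Then 25x_1 + 51 ≡ 25x_2 + 51 (mod 77), so 25(x_1 − x_2) ≡ 0 (mod 77).
Since gcd(25, 77) = 1, 25 is invertible modulo 77, thus x_1 − x_2 ≡ 0 (mod 77), i.e. x_1 = x_2.
Hence h is injective.
We now compute 25⁻¹ mod 77 explicitly. Euclid's algorithm: 77 = 3·25 + 2, 25 = 12·2 + 1; back-substituting gives 1 = 37·25 − 12·77, so 25⁻¹ ≡ 37 (mod 77).
Since h is injective, we compute h⁻¹(52): solve 25x + 51 ≡ 52 (mod 77), i.e. 25x ≡ 1 (mod 77).
Multiplying by 25⁻¹ = 37 gives x ≡ 37·1 = 37 ≡ 37 (mod 77).
Check: h(37) = 25·37 + 51 = 976 = 12·77 + 52 ≡ 52 (mod 77).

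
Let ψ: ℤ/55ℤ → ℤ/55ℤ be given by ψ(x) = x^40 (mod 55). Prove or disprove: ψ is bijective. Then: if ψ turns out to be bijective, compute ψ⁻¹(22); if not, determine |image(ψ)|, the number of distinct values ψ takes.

4

ψ(1) = 1^40 = 1.
ψ(2): Repeated squaring mod 55: 2^1 ≡ 2, 2^2 ≡ 2² = 4, 2^4 ≡ 4² = 16, 2^8 ≡ 16² = 256 ≡ 36, 2^16 ≡ 36² = 1296 ≡ 31, 2^32 ≡ 31² = 961 ≡ 26. Since 40 = 32 + 8, 2^40 ≡ 26·36: 26·36 = 936 ≡ 1. So 2^40 ≡ 1 (mod 55).
So ψ(1) = ψ(2) = 1 while 1 ≠ 2, thus ψ is not injective, hence not bijective.
Since ψ is not bijective, we determine |image(ψ)|. Computing x^40 mod 55 for each x (by repeated squaring, reducing mod 55 at every step), the values ψ(0), ψ(1), …, ψ(54) are: 0, 1, 1, 1, 1, 45, 1, 1, 1, 1, 45, 11, 1, 1, 1, 45, 1, 1, 1, 1, 45, 1, 11, 1, 1, 45, 1, 1, 1, 1, 45, 1, 1, 11, 1, 45, 1, 1, 1, 1, 45, 1, 1, 1, 11, 45, 1, 1, 1, 1, 45, 1, 1, 1, 1.
The distinct values are {0, 1, 11, 45}; there are 4 of them.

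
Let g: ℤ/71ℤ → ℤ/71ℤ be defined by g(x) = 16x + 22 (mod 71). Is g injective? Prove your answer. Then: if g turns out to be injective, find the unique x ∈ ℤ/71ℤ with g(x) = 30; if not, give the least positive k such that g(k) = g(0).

36

If g(a) = g(b), then 16a ≡ 16b (mod 71). Because gcd(16, 71) = 1, we may cancel 16 to get a ≡ b (mod 71).
Therefore g is injective.
We now compute 16⁻¹ mod 71 explicitly. Euclid's algorithm: 71 = 4·16 + 7, 16 = 2·7 + 2, 7 = 3·2 + 1; back-substituting gives 1 = 40·16 − 9·71, so 16⁻¹ ≡ 40 (mod 71).
Since g is injective, we compute g⁻¹(30): solve 16x + 22 ≡ 30 (mod 71), i.e. 16x ≡ 8 (mod 71).
Multiplying by 16⁻¹ = 40 gives x ≡ 40·8 = 320 = 4·71 + 36 ≡ 36 (mod 71).
Check: g(36) = 16·36 + 22 = 598 = 8·71 + 30 ≡ 30 (mod 71).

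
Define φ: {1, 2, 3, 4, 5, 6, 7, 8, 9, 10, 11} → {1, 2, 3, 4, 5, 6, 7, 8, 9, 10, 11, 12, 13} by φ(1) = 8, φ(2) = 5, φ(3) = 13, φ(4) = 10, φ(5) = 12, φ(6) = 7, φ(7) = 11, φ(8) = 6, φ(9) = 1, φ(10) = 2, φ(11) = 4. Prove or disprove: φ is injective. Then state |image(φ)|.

11

The values φ(1), …, φ(11) are 8, 5, 13, 10, 12, 7, 11, 6, 1, 2, 4 — all distinct.
So φ(x_1) = φ(x_2) only when x_1 = x_2, and φ is injective.
The image of φ is {1, 2, 4, 5, 6, 7, 8, 10, 11, 12, 13}, which has 11 elements.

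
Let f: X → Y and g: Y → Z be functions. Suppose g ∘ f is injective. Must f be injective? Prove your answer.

Suppose f(s) = f(t). Applying g: (g ∘ f)(s) = (g ∘ f)(t). Since g ∘ f is injective, s = t. Therefore f is injective.

injective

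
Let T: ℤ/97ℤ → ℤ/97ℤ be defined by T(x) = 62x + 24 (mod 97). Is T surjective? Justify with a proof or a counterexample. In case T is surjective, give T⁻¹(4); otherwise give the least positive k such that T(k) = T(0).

Recall that surjectivity means every element of the codomain has a preimage under T.
Since gcd(62, 97) = 1, 62 is invertible modulo 97. Euclid's algorithm: 97 = 1·62 + 35, 62 = 1·35 + 27, 35 = 1·27 + 8, 27 = 3·8 + 3, 8 = 2·3 + 2, 3 = 1·2 + 1; back-substituting gives 1 = 36·62 − 23·97, so 62⁻¹ ≡ 36 (mod 97).
For any y ∈ ℤ/97ℤ, x = 36(y − 24) mod 97 satisfies T(x) = 62·36(y − 24) + 24 ≡ y (since 62·36 ≡ 1 mod 97). So every y has a preimage.
Therefore T is surjective.
Since T is surjective, we compute T⁻¹(4): solve 62x + 24 ≡ 4 (mod 97), i.e. 62x ≡ 77 (mod 97).
Multiplying by 62⁻¹ = 36 gives x ≡ 36·77 = 2772 = 28·97 + 56 ≡ 56 (mod 97).
Check: T(56) = 62·56 + 24 = 3496 = 36·97 + 4 ≡ 4 (mod 97).

56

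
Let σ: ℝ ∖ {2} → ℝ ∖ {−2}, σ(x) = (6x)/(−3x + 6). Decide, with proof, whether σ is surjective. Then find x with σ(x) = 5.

For any y ≠ −2, solving y(−3x + 6) = 6x for x gives a well-defined x ≠ 2. So σ is surjective.
Solving σ(x) = 5: cross-multiplying gives 6x = 5(−3x + 6), which rearranges to 21x = 30, so x = 10/7.

10/7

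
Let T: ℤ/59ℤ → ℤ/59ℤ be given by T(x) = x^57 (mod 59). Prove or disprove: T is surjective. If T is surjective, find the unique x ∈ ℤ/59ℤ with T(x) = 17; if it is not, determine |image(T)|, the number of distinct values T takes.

Since 59 is prime, the nonzero elements of ℤ/59ℤ form a cyclic group of order 58.
As gcd(57, 58) = 1, raising to the 57th power is a bijection on this group: if x_1^57 ≡ x_2^57 then (x_1x_2^{−1})^57 = 1, and the only element of order dividing gcd(57, 58) = 1 is 1, so x_1 = x_2.
With T(0) = 0 this makes T injective on all of ℤ/59ℤ, hence bijective (finite equal-size domain and codomain). In particular T is surjective.
Since T is surjective, we find the preimage of 17. The inverse of x ↦ x^57 on (ℤ/59ℤ)^× is x ↦ x^57, because 57·57 = 3249 = 56·58 + 1 ≡ 1 (mod 58) and x^{58} = 1 for x ≠ 0 (Fermat). So T⁻¹(17) = 17^57 mod 59.
Repeated squaring mod 59: 17^1 ≡ 17, 17^2 ≡ 17² = 289 ≡ 53, 17^4 ≡ 53² = 2809 ≡ 36, 17^8 ≡ 36² = 1296 ≡ 57, 17^16 ≡ 57² = 3249 ≡ 4, 17^32 ≡ 4² = 16. Since 57 = 32 + 16 + 8 + 1, 17^57 ≡ 16·4·57·17: 16·4 = 64 ≡ 5, then 5·57 = 285 ≡ 49, then 49·17 = 833 ≡ 7. So 17^57 ≡ 7 (mod 59).
Hence T⁻¹(17) = 7.

7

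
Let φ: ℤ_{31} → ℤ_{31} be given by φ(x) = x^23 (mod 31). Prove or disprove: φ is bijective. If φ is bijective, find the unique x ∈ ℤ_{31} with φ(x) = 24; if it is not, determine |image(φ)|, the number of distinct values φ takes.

13

Since 31 is prime, the nonzero elements of ℤ_{31} form a cyclic group of order 30.
As gcd(23, 30) = 1, raising to the 23rd power is a bijection on this group: if s^23 ≡ t^23 then (st^{−1})^23 = 1, and the only element of order dividing gcd(23, 30) = 1 is 1, so s = t.
With φ(0) = 0 this makes φ injective on all of ℤ_{31}, hence bijective (finite equal-size domain and codomain). In particular φ is bijective.
Since φ is bijective, we find the preimage of 24. The inverse of x ↦ x^23 on (ℤ_{31})^× is x ↦ x^17, because 23·17 = 391 = 13·30 + 1 ≡ 1 (mod 30) and x^{30} = 1 for x ≠ 0 (Fermat). So φ⁻¹(24) = 24^17 mod 31.
Repeated squaring mod 31: 24^1 ≡ 24, 24^2 ≡ 24² = 576 ≡ 18, 24^4 ≡ 18² = 324 ≡ 14, 24^8 ≡ 14² = 196 ≡ 10, 24^16 ≡ 10² = 100 ≡ 7. Since 17 = 16 + 1, 24^17 ≡ 7·24: 7·24 = 168 ≡ 13. So 24^17 ≡ 13 (mod 31).
Hence φ⁻¹(24) = 13.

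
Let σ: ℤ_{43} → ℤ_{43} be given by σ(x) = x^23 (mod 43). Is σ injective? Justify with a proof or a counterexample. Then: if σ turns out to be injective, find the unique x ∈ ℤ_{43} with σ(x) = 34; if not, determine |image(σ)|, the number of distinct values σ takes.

Since 43 is prime, the nonzero elements of ℤ_{43} form a cyclic group of order 42.
As gcd(23, 42) = 1, raising to the 23rd power is a bijection on this group: if u^23 ≡ v^23 then (uv^{−1})^23 = 1, and the only element of order dividing gcd(23, 42) = 1 is 1, so u = v.
With σ(0) = 0 this makes σ injective on all of ℤ_{43}, hence bijective (finite equal-size domain and codomain). In particular σ is injective.
Since σ is injective, we find the preimage of 34. The inverse of x ↦ x^23 on (ℤ_{43})^× is x ↦ x^11, because 23·11 = 253 = 6·42 + 1 ≡ 1 (mod 42) and x^{42} = 1 for x ≠ 0 (Fermat). So σ⁻¹(34) = 34^11 mod 43.
Repeated squaring mod 43: 34^1 ≡ 34, 34^2 ≡ 34² = 1156 ≡ 38, 34^4 ≡ 38² = 1444 ≡ 25, 34^8 ≡ 25² = 625 ≡ 23. Since 11 = 8 + 2 + 1, 34^11 ≡ 23·38·34: 23·38 = 874 ≡ 14, then 14·34 = 476 ≡ 3. So 34^11 ≡ 3 (mod 43).
Hence σ⁻¹(34) = 3.

3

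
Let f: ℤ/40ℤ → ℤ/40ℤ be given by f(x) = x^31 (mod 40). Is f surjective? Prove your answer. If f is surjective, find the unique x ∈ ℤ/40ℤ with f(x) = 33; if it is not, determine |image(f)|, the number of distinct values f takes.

f(0) = 0^31 = 0.
f(10): Repeated squaring mod 40: 10^1 ≡ 10, 10^2 ≡ 10² = 100 ≡ 20, 10^4 ≡ 20² = 400 ≡ 0, 10^8 ≡ 0² = 0, 10^16 ≡ 0² = 0. Since 31 = 16 + 8 + 4 + 2 + 1, 10^31 ≡ 0·0·0·20·10: 0·0 = 0, then 0·0 = 0, then 0·20 = 0, then 0·10 = 0. So 10^31 ≡ 0 (mod 40).
So f(0) = f(10) = 0 while 0 ≠ 10, thus f is not injective.
A non-injective map from the 40-element set ℤ/40ℤ to itself takes at most 39 distinct values, so it cannot be surjective. Therefore f is not surjective.
Since f is not surjective, we determine |image(f)|. Computing x^31 mod 40 for each x (by repeated squaring, reducing mod 40 at every step), the values f(0), f(1), …, f(39) are: 0, 1, 8, 27, 24, 5, 16, 23, 32, 9, 0, 11, 8, 37, 24, 15, 16, 33, 32, 19, 0, 21, 8, 7, 24, 25, 16, 3, 32, 29, 0, 31, 8, 17, 24, 35, 16, 13, 32, 39.
The distinct values are {0, 1, 3, 5, 7, 8, 9, 11, 13, 15, 16, 17, 19, 21, 23, 24, 25, 27, 29, 31, 32, 33, 35, 37, 39}; there are 25 of them.

25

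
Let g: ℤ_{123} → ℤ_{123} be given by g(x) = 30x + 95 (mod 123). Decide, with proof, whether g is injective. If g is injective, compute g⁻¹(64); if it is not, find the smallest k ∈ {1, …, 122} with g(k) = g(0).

Recall that injectivity means: for all u, v in the domain, g(u) = g(v) implies u = v.
We have gcd(30, 123) = 3 > 1. Taking u = 0 and v = 41: g(0) = 95 and g(41) = 30·41 + 95 = 1325 ≡ 95 (mod 123).
So g(0) = g(41) while 0 ≠ 41, so g is not injective.
Since g is not injective, we find the least positive k with g(k) = g(0): this means 30k ≡ 0 (mod 123), i.e. 123 ∣ 30k. Since gcd(30, 123) = 3, dividing through by 3 this holds exactly when 41 ∣ 10k, and as gcd(10, 41) = 1, exactly when 41 ∣ k.
The smallest positive such k is 41.

41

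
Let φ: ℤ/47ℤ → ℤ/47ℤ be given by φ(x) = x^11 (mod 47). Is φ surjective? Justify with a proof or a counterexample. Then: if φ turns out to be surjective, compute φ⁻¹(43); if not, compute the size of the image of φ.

44

Since 47 is prime, the nonzero elements of ℤ/47ℤ form a cyclic group of order 46.
As gcd(11, 46) = 1, raising to the 11th power is a bijection on this group: if x_1^11 ≡ x_2^11 then (x_1x_2^{−1})^11 = 1, and the only element of order dividing gcd(11, 46) = 1 is 1, so x_1 = x_2.
With φ(0) = 0 this makes φ injective on all of ℤ/47ℤ, hence bijective (finite equal-size domain and codomain). In particular φ is surjective.
Since φ is surjective, we find the preimage of 43. The inverse of x ↦ x^11 on (ℤ/47ℤ)^× is x ↦ x^21, because 11·21 = 231 = 5·46 + 1 ≡ 1 (mod 46) and x^{46} = 1 for x ≠ 0 (Fermat). So φ⁻¹(43) = 43^21 mod 47.
Repeated squaring mod 47: 43^1 ≡ 43, 43^2 ≡ 43² = 1849 ≡ 16, 43^4 ≡ 16² = 256 ≡ 21, 43^8 ≡ 21² = 441 ≡ 18, 43^16 ≡ 18² = 324 ≡ 42. Since 21 = 16 + 4 + 1, 43^21 ≡ 42·21·43: 42·21 = 882 ≡ 36, then 36·43 = 1548 ≡ 44. So 43^21 ≡ 44 (mod 47).
Hence φ⁻¹(43) = 44.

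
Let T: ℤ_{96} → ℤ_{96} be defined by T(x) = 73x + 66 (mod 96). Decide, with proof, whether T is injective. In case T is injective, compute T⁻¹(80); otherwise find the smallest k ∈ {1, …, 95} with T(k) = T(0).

62

If T(x_1) = T(x_2), then 73x_1 ≡ 73x_2 (mod 96). Because gcd(73, 96) = 1, we may cancel 73 to get x_1 ≡ x_2 (mod 96).
Thus T is injective.
We now compute 73⁻¹ mod 96 explicitly. Euclid's algorithm: 96 = 1·73 + 23, 73 = 3·23 + 4, 23 = 5·4 + 3, 4 = 1·3 + 1; back-substituting gives 1 = 25·73 − 19·96, so 73⁻¹ ≡ 25 (mod 96).
Since T is injective, we find T⁻¹(80): we need 73x ≡ 80 − 66 ≡ 14 (mod 96). Using 73⁻¹ = 25: x ≡ 25·14 = 350 = 3·96 + 62, so x = 62.
Check: T(62) = 73·62 + 66 = 4592 = 47·96 + 80 ≡ 80 (mod 96).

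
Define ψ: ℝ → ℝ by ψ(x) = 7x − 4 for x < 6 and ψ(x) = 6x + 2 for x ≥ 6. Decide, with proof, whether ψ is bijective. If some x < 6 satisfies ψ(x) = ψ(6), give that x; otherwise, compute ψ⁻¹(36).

40/7

Both pieces are strictly increasing (slopes 7 and 6), so each is injective on its own interval.
The left piece maps (−∞, 6) onto (−∞, 38); the right piece maps [6, ∞) onto [38, ∞).
Since 38 = 38, the images partition ℝ: ψ is injective and surjective, hence bijective.
Because the two images are disjoint, no x < 6 has ψ(x) = ψ(6), so we compute ψ⁻¹(36): 36 lies in (−∞, 38), so solve 7x − 4 = 36: x = (36 + 4)/7 = 40/7.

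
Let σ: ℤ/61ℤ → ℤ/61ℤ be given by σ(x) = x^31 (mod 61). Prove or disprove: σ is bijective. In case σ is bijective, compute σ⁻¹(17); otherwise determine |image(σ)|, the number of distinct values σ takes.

44

Since 61 is prime, the nonzero elements of ℤ/61ℤ form a cyclic group of order 60.
As gcd(31, 60) = 1, raising to the 31st power is a bijection on this group: if x_1^31 ≡ x_2^31 then (x_1x_2^{−1})^31 = 1, and the only element of order dividing gcd(31, 60) = 1 is 1, so x_1 = x_2.
With σ(0) = 0 this makes σ injective on all of ℤ/61ℤ, hence bijective (finite equal-size domain and codomain). In particular σ is bijective.
Since σ is bijective, we find the preimage of 17. The inverse of x ↦ x^31 on (ℤ/61ℤ)^× is x ↦ x^31, because 31·31 = 961 = 16·60 + 1 ≡ 1 (mod 60) and x^{60} = 1 for x ≠ 0 (Fermat). So σ⁻¹(17) = 17^31 mod 61.
Repeated squaring mod 61: 17^1 ≡ 17, 17^2 ≡ 17² = 289 ≡ 45, 17^4 ≡ 45² = 2025 ≡ 12, 17^8 ≡ 12² = 144 ≡ 22, 17^16 ≡ 22² = 484 ≡ 57. Since 31 = 16 + 8 + 4 + 2 + 1, 17^31 ≡ 57·22·12·45·17: 57·22 = 1254 ≡ 34, then 34·12 = 408 ≡ 42, then 42·45 = 1890 ≡ 60, then 60·17 = 1020 ≡ 44. So 17^31 ≡ 44 (mod 61).
Hence σ⁻¹(17) = 44.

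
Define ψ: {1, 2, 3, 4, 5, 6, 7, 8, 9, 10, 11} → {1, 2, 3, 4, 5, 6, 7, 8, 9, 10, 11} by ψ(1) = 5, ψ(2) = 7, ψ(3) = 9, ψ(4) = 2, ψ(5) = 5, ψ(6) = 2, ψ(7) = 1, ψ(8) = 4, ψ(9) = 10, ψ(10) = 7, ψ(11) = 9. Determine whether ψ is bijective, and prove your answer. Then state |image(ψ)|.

ψ(1) = 5 = ψ(5) with 1 ≠ 5, so ψ is not injective, hence not bijective.
The image of ψ is {1, 2, 4, 5, 7, 9, 10}, which has 7 elements.

7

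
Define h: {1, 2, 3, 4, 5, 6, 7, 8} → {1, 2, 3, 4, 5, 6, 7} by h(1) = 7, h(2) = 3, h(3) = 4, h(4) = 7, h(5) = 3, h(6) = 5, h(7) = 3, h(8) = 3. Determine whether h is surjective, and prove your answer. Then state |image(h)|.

No element maps to 1, so h is not surjective.
The image of h is {3, 4, 5, 7}, which has 4 elements.

4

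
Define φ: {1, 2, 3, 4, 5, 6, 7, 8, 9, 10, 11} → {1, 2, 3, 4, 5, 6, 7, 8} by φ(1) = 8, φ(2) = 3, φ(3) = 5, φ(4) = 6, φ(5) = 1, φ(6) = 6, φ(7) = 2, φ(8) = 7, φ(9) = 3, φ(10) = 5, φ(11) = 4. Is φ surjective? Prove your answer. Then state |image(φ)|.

8

Every element of the codomain has a preimage: 1 = φ(5), 2 = φ(7), 3 = φ(2), 4 = φ(11), 5 = φ(3), 6 = φ(4), 7 = φ(8), 8 = φ(1).
Hence φ is surjective.
The image of φ is {1, 2, 3, 4, 5, 6, 7, 8}, which has 8 elements.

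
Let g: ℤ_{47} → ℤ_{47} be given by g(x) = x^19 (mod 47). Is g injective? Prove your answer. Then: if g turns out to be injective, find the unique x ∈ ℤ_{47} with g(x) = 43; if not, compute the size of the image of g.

20

Since 47 is prime, the nonzero elements of ℤ_{47} form a cyclic group of order 46.
As gcd(19, 46) = 1, raising to the 19th power is a bijection on this group: if x_1^19 ≡ x_2^19 then (x_1x_2^{−1})^19 = 1, and the only element of order dividing gcd(19, 46) = 1 is 1, so x_1 = x_2.
With g(0) = 0 this makes g injective on all of ℤ_{47}, hence bijective (finite equal-size domain and codomain). In particular g is injective.
Since g is injective, we find the preimage of 43. The inverse of x ↦ x^19 on (ℤ_{47})^× is x ↦ x^17, because 19·17 = 323 = 7·46 + 1 ≡ 1 (mod 46) and x^{46} = 1 for x ≠ 0 (Fermat). So g⁻¹(43) = 43^17 mod 47.
Repeated squaring mod 47: 43^1 ≡ 43, 43^2 ≡ 43² = 1849 ≡ 16, 43^4 ≡ 16² = 256 ≡ 21, 43^8 ≡ 21² = 441 ≡ 18, 43^16 ≡ 18² = 324 ≡ 42. Since 17 = 16 + 1, 43^17 ≡ 42·43: 42·43 = 1806 ≡ 20. So 43^17 ≡ 20 (mod 47).
Hence g⁻¹(43) = 20.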